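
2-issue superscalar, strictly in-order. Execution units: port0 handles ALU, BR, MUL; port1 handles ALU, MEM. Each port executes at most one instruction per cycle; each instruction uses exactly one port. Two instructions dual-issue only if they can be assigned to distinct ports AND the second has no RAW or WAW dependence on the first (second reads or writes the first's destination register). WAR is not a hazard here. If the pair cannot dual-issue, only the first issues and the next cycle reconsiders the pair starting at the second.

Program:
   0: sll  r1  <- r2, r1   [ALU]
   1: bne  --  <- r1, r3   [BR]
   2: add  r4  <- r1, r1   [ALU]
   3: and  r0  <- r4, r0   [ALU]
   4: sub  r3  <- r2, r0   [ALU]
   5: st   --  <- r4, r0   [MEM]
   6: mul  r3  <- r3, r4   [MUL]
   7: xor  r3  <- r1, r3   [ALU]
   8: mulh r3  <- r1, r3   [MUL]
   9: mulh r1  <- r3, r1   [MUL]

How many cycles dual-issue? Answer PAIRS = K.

t=0 i0:sll ; RAW r1
t=1 i1/i2:bne/add ; pair
t=2 i3:and ; RAW r0
t=3 i4/i5:sub/st ; pair
t=4 i6:mul ; RAW+WAW r3
t=5 i7:xor ; RAW+WAW r3
t=6 i8:mulh ; no-port MUL/MUL
t=7 i9:mulh ; tail

PAIRS = 2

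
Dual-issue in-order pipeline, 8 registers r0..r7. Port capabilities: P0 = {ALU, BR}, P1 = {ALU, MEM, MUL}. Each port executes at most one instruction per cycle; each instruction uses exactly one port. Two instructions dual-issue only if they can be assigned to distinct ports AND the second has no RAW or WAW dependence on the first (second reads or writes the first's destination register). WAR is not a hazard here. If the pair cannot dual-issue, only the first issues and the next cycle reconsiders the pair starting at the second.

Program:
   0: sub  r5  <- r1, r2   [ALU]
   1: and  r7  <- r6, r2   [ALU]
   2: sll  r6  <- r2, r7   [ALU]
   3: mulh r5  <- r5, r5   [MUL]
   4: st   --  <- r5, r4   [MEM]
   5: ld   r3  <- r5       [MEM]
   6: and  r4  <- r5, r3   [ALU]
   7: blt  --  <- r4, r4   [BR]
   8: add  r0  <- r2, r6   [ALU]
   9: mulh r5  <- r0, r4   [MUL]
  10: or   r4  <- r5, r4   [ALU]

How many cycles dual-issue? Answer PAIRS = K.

PAIRS = 3

[0] i0,i1  sub.ALU and.ALU  -- dual
[1] i2,i3  sll.ALU mulh.MUL  -- dual
[2] i4  st.MEM  -- no-port MEM/MEM
[3] i5  ld.MEM  -- RAW r3
[4] i6  and.ALU  -- RAW r4
[5] i7,i8  blt.BR add.ALU  -- dual
[6] i9  mulh.MUL  -- RAW r5
[7] i10  or.ALU  -- tail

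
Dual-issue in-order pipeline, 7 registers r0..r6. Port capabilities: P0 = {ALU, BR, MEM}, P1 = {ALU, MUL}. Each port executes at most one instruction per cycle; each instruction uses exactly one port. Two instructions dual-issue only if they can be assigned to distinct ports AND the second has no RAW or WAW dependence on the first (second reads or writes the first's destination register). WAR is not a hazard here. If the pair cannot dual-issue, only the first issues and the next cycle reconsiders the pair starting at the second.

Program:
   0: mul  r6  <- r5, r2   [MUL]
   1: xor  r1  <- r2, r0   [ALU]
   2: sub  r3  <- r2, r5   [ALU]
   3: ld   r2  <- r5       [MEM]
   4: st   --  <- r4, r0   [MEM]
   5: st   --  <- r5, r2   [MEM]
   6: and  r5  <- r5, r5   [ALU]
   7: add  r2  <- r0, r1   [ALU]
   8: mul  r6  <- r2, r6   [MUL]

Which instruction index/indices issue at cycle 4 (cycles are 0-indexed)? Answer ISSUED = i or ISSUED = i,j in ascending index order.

ISSUED = 7

#0 head=0: mul/xor i0,i1 pair
#1 head=2: sub/ld i2,i3 pair
#2 head=4: st i4 no-port MEM/MEM
#3 head=5: st/and i5,i6 pair
#4 head=7: add i7 RAW r2
#5 head=8: mul i8 tail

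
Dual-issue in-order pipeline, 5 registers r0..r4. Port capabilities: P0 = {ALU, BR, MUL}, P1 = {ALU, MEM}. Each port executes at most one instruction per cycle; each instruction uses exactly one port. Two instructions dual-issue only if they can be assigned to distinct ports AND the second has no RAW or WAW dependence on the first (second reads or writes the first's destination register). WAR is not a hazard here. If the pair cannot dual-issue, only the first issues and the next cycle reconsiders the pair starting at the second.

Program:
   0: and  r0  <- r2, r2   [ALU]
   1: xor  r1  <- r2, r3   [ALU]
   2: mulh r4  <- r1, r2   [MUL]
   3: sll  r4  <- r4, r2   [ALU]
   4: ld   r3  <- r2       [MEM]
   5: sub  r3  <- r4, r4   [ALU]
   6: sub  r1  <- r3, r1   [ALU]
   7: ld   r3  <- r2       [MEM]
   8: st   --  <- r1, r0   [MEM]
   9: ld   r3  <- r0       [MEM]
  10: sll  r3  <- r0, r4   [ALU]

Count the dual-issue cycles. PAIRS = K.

#0 head=0: and/xor i0,i1 2-wide
#1 head=2: mulh i2 RAW+WAW r4
#2 head=3: sll/ld i3,i4 2-wide
#3 head=5: sub i5 RAW r3
#4 head=6: sub/ld i6,i7 2-wide
#5 head=8: st i8 no-port MEM/MEM
#6 head=9: ld i9 WAW r3
#7 head=10: sll i10 tail

PAIRS = 3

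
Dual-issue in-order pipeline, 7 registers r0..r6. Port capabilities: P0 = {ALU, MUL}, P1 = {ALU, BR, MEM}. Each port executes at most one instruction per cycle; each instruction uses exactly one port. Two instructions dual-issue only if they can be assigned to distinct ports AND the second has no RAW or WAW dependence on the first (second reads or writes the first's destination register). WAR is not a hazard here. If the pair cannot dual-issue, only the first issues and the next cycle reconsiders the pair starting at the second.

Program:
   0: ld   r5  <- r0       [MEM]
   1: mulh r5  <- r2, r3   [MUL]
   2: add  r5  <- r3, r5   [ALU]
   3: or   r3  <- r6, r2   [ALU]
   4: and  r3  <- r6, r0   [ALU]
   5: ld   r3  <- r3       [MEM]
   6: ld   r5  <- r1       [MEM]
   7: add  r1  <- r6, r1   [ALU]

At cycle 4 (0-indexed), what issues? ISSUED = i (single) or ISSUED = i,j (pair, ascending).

0. ld @i0  | WAW r5
1. mulh @i1  | RAW+WAW r5
2. add;or @i2,i3  | pair
3. and @i4  | RAW+WAW r3
4. ld @i5  | no-port MEM/MEM
5. ld;add @i6,i7  | pair

ISSUED = 5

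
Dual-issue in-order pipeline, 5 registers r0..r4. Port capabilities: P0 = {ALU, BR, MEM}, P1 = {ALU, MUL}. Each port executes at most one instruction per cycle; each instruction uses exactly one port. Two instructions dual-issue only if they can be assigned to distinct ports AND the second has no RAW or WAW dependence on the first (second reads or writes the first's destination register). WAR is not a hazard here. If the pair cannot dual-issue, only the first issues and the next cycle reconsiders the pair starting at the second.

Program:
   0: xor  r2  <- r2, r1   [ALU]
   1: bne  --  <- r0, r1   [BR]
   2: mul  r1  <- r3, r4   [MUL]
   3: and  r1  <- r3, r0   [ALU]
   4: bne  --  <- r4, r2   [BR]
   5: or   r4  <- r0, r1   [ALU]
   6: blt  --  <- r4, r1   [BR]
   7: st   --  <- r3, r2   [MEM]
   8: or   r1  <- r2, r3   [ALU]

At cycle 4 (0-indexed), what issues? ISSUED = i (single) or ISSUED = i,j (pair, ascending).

t=0 i0+i1:xor.ALU+bne.BR ; dual
t=1 i2:mul.MUL ; WAW r1
t=2 i3+i4:and.ALU+bne.BR ; dual
t=3 i5:or.ALU ; RAW r4
t=4 i6:blt.BR ; no-port BR/MEM
t=5 i7+i8:st.MEM+or.ALU ; dual

ISSUED = 6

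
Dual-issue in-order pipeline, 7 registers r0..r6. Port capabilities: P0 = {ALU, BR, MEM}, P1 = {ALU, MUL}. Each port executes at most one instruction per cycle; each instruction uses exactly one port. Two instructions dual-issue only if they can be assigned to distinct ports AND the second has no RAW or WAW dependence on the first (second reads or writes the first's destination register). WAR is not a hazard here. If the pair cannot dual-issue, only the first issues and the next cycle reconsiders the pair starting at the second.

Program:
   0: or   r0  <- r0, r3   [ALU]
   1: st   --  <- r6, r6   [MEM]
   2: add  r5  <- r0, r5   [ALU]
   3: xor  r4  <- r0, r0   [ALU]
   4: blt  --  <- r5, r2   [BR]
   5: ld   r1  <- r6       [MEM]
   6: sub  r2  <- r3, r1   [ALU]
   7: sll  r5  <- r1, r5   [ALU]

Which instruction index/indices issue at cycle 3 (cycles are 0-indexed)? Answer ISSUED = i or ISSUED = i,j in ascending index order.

#0 head=0: or st i0/i1 pair
#1 head=2: add xor i2/i3 pair
#2 head=4: blt i4 no-port BR/MEM
#3 head=5: ld i5 RAW r1
#4 head=6: sub sll i6/i7 pair

ISSUED = 5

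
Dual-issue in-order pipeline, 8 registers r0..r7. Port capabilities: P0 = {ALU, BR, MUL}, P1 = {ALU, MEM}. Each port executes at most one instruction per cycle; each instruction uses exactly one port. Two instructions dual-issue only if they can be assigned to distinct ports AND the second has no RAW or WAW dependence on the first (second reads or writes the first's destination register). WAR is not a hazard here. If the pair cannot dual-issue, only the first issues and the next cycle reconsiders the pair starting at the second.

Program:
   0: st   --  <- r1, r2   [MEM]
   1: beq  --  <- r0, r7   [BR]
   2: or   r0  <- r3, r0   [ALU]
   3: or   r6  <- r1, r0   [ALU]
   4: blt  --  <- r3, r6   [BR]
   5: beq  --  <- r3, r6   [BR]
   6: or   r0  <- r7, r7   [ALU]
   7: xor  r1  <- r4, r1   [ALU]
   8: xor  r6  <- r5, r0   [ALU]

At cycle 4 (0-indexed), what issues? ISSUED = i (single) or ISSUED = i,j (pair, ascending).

t=0 i0,i1:st.MEM/beq.BR ; 2-wide
t=1 i2:or.ALU ; RAW r0
t=2 i3:or.ALU ; RAW r6
t=3 i4:blt.BR ; no-port BR/BR
t=4 i5,i6:beq.BR/or.ALU ; 2-wide
t=5 i7,i8:xor.ALU/xor.ALU ; 2-wide

ISSUED = 5,6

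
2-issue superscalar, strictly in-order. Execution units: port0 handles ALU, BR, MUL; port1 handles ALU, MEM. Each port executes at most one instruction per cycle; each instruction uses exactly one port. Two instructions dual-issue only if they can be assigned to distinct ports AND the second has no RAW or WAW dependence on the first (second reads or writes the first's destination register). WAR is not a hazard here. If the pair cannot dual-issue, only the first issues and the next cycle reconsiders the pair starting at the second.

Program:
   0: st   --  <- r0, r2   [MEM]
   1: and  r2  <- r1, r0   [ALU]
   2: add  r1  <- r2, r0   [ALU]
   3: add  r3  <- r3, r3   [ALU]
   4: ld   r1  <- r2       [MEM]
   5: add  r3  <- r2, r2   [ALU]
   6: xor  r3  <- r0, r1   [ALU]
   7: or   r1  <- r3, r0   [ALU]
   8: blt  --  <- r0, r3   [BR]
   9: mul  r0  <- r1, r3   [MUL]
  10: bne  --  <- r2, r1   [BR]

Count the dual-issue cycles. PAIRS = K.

  cy0 -> i0+i1 (st and) pair
  cy1 -> i2+i3 (add add) pair
  cy2 -> i4+i5 (ld add) pair
  cy3 -> i6 (xor) RAW r3
  cy4 -> i7+i8 (or blt) pair
  cy5 -> i9 (mul) no-port MUL/BR
  cy6 -> i10 (bne) tail

PAIRS = 4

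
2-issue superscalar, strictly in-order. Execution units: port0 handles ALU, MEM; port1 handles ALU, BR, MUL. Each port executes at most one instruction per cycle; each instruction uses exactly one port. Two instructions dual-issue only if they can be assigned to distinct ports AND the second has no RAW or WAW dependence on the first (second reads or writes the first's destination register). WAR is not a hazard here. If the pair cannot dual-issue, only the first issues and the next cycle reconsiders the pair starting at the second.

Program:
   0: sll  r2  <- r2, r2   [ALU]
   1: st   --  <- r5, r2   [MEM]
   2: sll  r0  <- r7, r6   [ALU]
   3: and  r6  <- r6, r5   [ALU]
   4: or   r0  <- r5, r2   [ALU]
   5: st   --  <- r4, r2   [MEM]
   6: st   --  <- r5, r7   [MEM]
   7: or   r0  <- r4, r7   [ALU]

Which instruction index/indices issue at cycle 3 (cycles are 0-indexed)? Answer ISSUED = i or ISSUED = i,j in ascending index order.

0. sll.ALU @i0  | RAW r2
1. st.MEM sll.ALU @i1&i2  | dual
2. and.ALU or.ALU @i3&i4  | dual
3. st.MEM @i5  | no-port MEM/MEM
4. st.MEM or.ALU @i6&i7  | dual

ISSUED = 5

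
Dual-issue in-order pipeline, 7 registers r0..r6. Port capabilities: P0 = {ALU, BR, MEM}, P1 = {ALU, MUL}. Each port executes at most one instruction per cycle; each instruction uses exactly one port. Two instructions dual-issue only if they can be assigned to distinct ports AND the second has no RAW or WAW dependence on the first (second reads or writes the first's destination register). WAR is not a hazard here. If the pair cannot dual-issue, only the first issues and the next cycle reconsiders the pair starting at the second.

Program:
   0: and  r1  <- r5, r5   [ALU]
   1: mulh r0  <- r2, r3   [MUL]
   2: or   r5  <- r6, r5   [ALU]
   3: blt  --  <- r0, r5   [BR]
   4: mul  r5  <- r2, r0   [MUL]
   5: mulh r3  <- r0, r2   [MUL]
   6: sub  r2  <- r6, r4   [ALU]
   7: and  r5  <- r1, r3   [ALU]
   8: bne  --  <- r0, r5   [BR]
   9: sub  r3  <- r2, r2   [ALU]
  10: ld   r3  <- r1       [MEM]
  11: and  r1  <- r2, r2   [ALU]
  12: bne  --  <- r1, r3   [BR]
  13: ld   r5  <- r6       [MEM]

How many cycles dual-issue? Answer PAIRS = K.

PAIRS = 5

c0: i0+i1 and;mulh  dual
c1: i2 or  RAW r5
c2: i3+i4 blt;mul  dual
c3: i5+i6 mulh;sub  dual
c4: i7 and  RAW r5
c5: i8+i9 bne;sub  dual
c6: i10+i11 ld;and  dual
c7: i12 bne  no-port BR/MEM
c8: i13 ld  tail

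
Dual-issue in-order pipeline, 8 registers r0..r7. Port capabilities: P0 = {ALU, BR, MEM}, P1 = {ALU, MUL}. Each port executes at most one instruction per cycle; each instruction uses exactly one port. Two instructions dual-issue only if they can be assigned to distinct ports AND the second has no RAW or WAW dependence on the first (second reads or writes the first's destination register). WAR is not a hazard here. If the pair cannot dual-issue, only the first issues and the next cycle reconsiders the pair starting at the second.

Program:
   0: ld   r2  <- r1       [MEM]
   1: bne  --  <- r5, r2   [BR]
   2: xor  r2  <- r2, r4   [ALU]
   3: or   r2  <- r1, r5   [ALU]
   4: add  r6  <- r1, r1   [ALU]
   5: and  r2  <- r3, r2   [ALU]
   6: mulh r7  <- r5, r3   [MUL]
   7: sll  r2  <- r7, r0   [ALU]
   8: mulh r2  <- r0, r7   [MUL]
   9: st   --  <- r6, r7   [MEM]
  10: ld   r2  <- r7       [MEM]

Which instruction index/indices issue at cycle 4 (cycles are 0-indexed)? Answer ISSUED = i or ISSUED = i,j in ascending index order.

t=0 i0:ld ; no-port MEM/BR
t=1 i1,i2:bne+xor ; pair
t=2 i3,i4:or+add ; pair
t=3 i5,i6:and+mulh ; pair
t=4 i7:sll ; WAW r2
t=5 i8,i9:mulh+st ; pair
t=6 i10:ld ; tail

ISSUED = 7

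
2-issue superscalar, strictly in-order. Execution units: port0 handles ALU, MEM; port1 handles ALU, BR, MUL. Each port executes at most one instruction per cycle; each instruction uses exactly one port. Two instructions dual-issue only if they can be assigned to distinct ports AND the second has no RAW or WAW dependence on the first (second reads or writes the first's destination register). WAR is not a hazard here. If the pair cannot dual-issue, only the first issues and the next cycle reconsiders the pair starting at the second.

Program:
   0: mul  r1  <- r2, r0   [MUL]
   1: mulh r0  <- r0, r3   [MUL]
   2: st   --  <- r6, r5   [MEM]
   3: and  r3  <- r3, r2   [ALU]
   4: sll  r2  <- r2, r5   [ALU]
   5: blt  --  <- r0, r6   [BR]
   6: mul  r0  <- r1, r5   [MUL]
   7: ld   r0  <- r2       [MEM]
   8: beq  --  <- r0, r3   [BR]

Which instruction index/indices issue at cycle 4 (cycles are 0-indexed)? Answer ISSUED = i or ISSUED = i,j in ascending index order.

ISSUED = 6

0. mul.MUL @i0  | no-port MUL/MUL
1. mulh.MUL/st.MEM @i1&i2  | dual
2. and.ALU/sll.ALU @i3&i4  | dual
3. blt.BR @i5  | no-port BR/MUL
4. mul.MUL @i6  | WAW r0
5. ld.MEM @i7  | RAW r0
6. beq.BR @i8  | tail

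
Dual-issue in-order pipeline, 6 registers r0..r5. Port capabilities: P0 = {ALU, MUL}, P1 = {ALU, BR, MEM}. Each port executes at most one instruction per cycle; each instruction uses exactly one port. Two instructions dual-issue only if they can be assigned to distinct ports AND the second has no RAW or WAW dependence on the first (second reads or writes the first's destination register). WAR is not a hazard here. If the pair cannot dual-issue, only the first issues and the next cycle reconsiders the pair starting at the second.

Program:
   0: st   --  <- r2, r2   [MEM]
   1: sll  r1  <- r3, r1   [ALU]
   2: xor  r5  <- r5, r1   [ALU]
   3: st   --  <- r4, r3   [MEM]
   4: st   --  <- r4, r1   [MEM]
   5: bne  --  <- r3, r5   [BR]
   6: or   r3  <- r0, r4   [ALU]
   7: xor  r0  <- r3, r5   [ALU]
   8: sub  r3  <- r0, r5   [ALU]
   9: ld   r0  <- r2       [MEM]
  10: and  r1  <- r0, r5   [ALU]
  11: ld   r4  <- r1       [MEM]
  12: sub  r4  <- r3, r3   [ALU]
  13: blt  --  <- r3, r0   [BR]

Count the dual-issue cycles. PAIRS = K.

PAIRS = 5

c0: i0&i1 st.MEM/sll.ALU  2-wide
c1: i2&i3 xor.ALU/st.MEM  2-wide
c2: i4 st.MEM  no-port MEM/BR
c3: i5&i6 bne.BR/or.ALU  2-wide
c4: i7 xor.ALU  RAW r0
c5: i8&i9 sub.ALU/ld.MEM  2-wide
c6: i10 and.ALU  RAW r1
c7: i11 ld.MEM  WAW r4
c8: i12&i13 sub.ALU/blt.BR  2-wide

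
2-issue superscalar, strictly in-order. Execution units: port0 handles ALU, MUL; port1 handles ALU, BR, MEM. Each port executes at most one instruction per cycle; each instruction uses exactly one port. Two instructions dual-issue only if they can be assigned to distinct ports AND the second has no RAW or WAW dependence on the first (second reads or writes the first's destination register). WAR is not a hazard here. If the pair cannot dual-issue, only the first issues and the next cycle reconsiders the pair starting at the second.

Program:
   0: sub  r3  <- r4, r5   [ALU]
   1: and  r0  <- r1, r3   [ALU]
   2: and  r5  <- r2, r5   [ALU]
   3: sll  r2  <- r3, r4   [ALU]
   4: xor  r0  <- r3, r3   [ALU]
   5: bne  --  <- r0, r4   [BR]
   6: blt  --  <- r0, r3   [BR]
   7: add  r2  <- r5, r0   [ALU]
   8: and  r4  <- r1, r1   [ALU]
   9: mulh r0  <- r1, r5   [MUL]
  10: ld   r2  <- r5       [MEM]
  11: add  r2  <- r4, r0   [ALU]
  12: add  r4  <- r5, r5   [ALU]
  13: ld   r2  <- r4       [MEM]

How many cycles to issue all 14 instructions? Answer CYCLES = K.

CYCLES = 9

[0] i0  sub.ALU  -- RAW r3
[1] i1&i2  and.ALU/and.ALU  -- 2-wide
[2] i3&i4  sll.ALU/xor.ALU  -- 2-wide
[3] i5  bne.BR  -- no-port BR/BR
[4] i6&i7  blt.BR/add.ALU  -- 2-wide
[5] i8&i9  and.ALU/mulh.MUL  -- 2-wide
[6] i10  ld.MEM  -- WAW r2
[7] i11&i12  add.ALU/add.ALU  -- 2-wide
[8] i13  ld.MEM  -- tail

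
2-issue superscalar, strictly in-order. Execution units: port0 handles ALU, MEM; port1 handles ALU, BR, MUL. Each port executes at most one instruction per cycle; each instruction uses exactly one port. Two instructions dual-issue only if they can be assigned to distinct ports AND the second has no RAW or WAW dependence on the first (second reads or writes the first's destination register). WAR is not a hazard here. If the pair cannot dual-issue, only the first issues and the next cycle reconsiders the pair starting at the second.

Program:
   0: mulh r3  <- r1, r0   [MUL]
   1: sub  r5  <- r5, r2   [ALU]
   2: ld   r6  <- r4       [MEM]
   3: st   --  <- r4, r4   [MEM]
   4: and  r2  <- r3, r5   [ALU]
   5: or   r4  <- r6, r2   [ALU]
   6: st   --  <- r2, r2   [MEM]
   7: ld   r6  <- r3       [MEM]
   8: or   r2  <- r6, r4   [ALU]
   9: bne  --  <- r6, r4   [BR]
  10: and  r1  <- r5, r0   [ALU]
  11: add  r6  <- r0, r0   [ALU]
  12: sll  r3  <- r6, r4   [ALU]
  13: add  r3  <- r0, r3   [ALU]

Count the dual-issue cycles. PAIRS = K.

PAIRS = 5

  cy0 -> i0/i1 (mulh/sub) dual
  cy1 -> i2 (ld) no-port MEM/MEM
  cy2 -> i3/i4 (st/and) dual
  cy3 -> i5/i6 (or/st) dual
  cy4 -> i7 (ld) RAW r6
  cy5 -> i8/i9 (or/bne) dual
  cy6 -> i10/i11 (and/add) dual
  cy7 -> i12 (sll) RAW+WAW r3
  cy8 -> i13 (add) tail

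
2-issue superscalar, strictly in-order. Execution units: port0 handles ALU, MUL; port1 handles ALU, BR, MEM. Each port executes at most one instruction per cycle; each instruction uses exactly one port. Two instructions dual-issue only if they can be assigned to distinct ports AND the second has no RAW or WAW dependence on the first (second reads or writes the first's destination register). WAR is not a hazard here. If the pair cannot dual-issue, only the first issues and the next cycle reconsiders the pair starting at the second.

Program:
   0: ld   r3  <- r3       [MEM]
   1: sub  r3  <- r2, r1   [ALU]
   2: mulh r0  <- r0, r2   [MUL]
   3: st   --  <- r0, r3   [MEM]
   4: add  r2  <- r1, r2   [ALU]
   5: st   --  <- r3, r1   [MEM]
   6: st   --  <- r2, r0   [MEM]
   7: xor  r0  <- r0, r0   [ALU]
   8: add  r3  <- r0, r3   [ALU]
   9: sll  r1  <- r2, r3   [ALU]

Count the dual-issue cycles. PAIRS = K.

c0: i0 ld  WAW r3
c1: i1,i2 sub mulh  2-wide
c2: i3,i4 st add  2-wide
c3: i5 st  no-port MEM/MEM
c4: i6,i7 st xor  2-wide
c5: i8 add  RAW r3
c6: i9 sll  tail

PAIRS = 3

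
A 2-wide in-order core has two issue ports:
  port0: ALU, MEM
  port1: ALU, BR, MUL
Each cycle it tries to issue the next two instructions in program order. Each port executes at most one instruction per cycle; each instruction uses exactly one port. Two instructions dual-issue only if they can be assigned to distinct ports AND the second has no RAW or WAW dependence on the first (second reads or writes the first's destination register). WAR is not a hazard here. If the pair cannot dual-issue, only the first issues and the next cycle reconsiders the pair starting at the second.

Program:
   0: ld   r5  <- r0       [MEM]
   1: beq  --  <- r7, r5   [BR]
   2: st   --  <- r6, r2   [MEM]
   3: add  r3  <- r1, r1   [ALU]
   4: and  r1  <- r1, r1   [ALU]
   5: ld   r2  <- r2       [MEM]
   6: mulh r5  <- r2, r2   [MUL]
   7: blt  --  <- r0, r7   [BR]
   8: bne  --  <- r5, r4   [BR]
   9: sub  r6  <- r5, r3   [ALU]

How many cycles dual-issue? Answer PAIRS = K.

c0: i0 ld.MEM  RAW r5
c1: i1&i2 beq.BR st.MEM  dual
c2: i3&i4 add.ALU and.ALU  dual
c3: i5 ld.MEM  RAW r2
c4: i6 mulh.MUL  no-port MUL/BR
c5: i7 blt.BR  no-port BR/BR
c6: i8&i9 bne.BR sub.ALU  dual

PAIRS = 3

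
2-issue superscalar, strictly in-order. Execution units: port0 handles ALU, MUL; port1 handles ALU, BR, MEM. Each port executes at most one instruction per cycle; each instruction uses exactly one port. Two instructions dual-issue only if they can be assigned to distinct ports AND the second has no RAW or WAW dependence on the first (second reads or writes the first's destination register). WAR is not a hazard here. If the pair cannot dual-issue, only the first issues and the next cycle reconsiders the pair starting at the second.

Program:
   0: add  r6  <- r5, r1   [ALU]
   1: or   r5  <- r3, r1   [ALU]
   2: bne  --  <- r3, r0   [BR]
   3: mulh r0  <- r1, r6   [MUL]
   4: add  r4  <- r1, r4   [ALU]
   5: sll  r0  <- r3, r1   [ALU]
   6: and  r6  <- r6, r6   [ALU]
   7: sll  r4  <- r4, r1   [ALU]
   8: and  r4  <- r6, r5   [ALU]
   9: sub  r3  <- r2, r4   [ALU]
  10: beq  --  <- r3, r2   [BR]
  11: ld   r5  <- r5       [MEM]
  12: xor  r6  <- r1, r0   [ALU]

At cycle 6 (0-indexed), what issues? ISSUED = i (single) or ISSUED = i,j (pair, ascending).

#0 head=0: add/or i0+i1 pair
#1 head=2: bne/mulh i2+i3 pair
#2 head=4: add/sll i4+i5 pair
#3 head=6: and/sll i6+i7 pair
#4 head=8: and i8 RAW r4
#5 head=9: sub i9 RAW r3
#6 head=10: beq i10 no-port BR/MEM
#7 head=11: ld/xor i11+i12 pair

ISSUED = 10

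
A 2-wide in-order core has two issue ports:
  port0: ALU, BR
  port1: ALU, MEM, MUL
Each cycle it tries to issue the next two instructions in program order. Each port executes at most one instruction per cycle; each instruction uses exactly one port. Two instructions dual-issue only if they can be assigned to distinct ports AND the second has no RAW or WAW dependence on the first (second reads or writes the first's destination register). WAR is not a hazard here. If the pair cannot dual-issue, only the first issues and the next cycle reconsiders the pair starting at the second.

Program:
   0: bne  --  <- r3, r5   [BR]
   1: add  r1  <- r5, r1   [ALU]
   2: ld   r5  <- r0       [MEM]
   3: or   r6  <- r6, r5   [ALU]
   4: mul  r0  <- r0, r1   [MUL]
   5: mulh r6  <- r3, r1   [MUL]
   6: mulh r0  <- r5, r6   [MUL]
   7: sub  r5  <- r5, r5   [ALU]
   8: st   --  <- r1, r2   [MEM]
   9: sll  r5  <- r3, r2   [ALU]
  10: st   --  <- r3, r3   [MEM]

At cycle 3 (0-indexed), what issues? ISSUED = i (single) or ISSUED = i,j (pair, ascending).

ISSUED = 5

#0 head=0: bne;add i0,i1 dual
#1 head=2: ld i2 RAW r5
#2 head=3: or;mul i3,i4 dual
#3 head=5: mulh i5 no-port MUL/MUL
#4 head=6: mulh;sub i6,i7 dual
#5 head=8: st;sll i8,i9 dual
#6 head=10: st i10 tail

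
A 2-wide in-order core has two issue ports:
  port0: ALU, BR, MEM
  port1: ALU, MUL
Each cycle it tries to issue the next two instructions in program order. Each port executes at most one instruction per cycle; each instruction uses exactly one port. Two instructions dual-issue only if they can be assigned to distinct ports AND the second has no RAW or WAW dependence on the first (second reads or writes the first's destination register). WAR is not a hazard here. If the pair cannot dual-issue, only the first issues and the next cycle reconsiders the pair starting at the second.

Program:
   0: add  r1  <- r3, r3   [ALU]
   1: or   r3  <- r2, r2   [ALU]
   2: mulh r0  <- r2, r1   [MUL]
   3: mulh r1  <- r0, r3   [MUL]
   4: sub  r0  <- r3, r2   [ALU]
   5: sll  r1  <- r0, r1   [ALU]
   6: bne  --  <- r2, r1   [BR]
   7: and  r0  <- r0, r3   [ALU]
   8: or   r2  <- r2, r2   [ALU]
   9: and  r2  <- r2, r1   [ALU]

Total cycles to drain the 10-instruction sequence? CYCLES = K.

#0 head=0: add or i0/i1 pair
#1 head=2: mulh i2 no-port MUL/MUL
#2 head=3: mulh sub i3/i4 pair
#3 head=5: sll i5 RAW r1
#4 head=6: bne and i6/i7 pair
#5 head=8: or i8 RAW+WAW r2
#6 head=9: and i9 tail

CYCLES = 7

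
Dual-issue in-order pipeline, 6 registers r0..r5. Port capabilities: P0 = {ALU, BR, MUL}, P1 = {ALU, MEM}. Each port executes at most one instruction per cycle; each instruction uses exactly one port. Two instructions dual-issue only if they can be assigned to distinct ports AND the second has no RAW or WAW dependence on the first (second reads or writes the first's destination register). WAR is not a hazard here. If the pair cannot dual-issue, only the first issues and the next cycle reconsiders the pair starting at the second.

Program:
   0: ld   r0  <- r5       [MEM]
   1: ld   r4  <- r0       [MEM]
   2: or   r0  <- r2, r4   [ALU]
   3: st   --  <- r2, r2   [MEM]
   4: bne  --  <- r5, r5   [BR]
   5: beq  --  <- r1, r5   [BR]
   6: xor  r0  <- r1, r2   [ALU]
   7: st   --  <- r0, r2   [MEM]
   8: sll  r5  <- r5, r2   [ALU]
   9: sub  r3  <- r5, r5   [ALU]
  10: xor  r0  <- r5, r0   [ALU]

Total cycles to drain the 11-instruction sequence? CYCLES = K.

0. ld.MEM @i0  | no-port MEM/MEM
1. ld.MEM @i1  | RAW r4
2. or.ALU+st.MEM @i2&i3  | 2-wide
3. bne.BR @i4  | no-port BR/BR
4. beq.BR+xor.ALU @i5&i6  | 2-wide
5. st.MEM+sll.ALU @i7&i8  | 2-wide
6. sub.ALU+xor.ALU @i9&i10  | 2-wide

CYCLES = 7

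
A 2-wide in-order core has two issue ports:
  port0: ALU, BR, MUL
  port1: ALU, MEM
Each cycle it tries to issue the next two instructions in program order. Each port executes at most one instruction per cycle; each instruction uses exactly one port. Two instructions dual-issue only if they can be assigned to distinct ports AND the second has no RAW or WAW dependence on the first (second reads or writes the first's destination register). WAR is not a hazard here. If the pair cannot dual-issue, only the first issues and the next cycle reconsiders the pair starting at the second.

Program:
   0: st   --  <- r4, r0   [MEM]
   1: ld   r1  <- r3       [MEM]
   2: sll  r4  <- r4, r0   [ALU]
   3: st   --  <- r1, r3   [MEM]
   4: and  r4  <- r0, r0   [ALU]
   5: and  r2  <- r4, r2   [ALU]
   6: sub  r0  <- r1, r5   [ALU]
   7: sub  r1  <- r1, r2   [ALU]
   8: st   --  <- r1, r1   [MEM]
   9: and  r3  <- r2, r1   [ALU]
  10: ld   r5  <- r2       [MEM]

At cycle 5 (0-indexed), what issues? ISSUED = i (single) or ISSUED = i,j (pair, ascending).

0. st @i0  | no-port MEM/MEM
1. ld/sll @i1+i2  | 2-wide
2. st/and @i3+i4  | 2-wide
3. and/sub @i5+i6  | 2-wide
4. sub @i7  | RAW r1
5. st/and @i8+i9  | 2-wide
6. ld @i10  | tail

ISSUED = 8,9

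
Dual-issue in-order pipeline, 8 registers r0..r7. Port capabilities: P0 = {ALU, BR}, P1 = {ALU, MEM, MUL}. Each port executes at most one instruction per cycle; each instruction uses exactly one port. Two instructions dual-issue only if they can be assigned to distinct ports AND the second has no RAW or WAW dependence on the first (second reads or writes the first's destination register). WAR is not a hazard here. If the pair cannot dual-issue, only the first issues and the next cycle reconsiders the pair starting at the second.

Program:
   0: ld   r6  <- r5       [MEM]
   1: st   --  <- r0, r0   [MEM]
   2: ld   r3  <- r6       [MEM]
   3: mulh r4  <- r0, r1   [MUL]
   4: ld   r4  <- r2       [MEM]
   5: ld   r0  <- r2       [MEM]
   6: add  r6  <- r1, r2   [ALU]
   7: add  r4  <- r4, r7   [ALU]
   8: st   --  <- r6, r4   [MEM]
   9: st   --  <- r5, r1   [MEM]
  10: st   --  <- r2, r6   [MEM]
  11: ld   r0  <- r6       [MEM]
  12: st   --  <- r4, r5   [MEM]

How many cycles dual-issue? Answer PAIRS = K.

PAIRS = 1

c0: i0 ld.MEM  no-port MEM/MEM
c1: i1 st.MEM  no-port MEM/MEM
c2: i2 ld.MEM  no-port MEM/MUL
c3: i3 mulh.MUL  no-port MUL/MEM
c4: i4 ld.MEM  no-port MEM/MEM
c5: i5+i6 ld.MEM/add.ALU  2-wide
c6: i7 add.ALU  RAW r4
c7: i8 st.MEM  no-port MEM/MEM
c8: i9 st.MEM  no-port MEM/MEM
c9: i10 st.MEM  no-port MEM/MEM
c10: i11 ld.MEM  no-port MEM/MEM
c11: i12 st.MEM  tail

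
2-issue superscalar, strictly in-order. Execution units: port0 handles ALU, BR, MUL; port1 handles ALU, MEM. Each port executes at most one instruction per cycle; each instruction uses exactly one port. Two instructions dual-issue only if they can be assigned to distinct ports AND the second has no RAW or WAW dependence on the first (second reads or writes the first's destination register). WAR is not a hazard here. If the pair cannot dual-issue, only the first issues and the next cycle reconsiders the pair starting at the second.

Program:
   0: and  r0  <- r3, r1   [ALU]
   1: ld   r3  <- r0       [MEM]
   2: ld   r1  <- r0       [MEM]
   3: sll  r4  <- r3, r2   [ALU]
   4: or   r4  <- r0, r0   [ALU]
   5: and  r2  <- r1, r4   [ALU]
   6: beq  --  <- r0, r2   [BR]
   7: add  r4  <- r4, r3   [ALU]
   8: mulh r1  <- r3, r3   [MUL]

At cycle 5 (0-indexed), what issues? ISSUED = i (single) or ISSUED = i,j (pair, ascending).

0. and @i0  | RAW r0
1. ld @i1  | no-port MEM/MEM
2. ld+sll @i2/i3  | pair
3. or @i4  | RAW r4
4. and @i5  | RAW r2
5. beq+add @i6/i7  | pair
6. mulh @i8  | tail

ISSUED = 6,7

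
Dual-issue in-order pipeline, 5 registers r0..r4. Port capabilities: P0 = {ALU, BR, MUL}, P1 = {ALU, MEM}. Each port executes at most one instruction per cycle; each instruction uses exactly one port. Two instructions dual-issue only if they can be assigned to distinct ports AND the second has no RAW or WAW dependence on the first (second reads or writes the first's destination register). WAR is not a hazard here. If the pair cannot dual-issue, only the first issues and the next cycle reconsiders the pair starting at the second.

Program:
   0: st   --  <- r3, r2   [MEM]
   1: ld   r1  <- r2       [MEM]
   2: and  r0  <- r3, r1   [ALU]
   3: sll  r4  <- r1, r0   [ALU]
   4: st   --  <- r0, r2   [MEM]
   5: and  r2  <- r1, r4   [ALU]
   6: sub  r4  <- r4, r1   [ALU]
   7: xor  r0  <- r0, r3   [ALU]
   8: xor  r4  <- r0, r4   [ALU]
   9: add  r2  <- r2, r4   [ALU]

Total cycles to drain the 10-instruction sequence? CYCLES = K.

CYCLES = 8

c0: i0 st  no-port MEM/MEM
c1: i1 ld  RAW r1
c2: i2 and  RAW r0
c3: i3/i4 sll;st  dual
c4: i5/i6 and;sub  dual
c5: i7 xor  RAW r0
c6: i8 xor  RAW r4
c7: i9 add  tail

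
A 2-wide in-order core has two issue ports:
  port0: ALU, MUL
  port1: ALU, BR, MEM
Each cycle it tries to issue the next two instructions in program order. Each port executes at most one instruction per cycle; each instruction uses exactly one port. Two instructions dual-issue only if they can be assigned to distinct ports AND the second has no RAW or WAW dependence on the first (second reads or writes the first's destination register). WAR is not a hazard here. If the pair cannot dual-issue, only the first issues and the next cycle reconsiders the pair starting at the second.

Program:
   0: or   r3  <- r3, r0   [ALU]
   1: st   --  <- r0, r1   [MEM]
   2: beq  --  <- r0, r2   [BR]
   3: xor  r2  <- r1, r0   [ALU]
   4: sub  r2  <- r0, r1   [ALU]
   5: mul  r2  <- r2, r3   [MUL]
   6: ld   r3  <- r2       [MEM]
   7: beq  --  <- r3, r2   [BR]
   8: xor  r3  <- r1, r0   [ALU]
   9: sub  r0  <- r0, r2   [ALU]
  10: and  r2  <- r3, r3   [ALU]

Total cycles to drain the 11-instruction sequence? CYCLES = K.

CYCLES = 7

0. or+st @i0,i1  | pair
1. beq+xor @i2,i3  | pair
2. sub @i4  | RAW+WAW r2
3. mul @i5  | RAW r2
4. ld @i6  | no-port MEM/BR
5. beq+xor @i7,i8  | pair
6. sub+and @i9,i10  | pair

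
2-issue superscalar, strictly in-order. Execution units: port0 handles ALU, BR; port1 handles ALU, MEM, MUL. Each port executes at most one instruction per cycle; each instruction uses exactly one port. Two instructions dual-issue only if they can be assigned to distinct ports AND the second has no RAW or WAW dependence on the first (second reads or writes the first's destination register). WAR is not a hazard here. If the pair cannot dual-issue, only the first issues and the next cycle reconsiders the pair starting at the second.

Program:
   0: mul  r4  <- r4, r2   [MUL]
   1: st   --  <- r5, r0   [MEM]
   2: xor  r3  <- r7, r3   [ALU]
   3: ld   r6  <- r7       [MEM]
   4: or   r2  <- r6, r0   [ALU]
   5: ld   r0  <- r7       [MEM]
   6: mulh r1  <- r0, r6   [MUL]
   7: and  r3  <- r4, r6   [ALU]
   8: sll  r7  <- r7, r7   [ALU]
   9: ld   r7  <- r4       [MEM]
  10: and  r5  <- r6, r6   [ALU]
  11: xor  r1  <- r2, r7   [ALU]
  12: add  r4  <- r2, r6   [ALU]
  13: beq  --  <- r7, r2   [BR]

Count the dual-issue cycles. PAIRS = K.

PAIRS = 5

  cy0 -> i0 (mul.MUL) no-port MUL/MEM
  cy1 -> i1,i2 (st.MEM;xor.ALU) pair
  cy2 -> i3 (ld.MEM) RAW r6
  cy3 -> i4,i5 (or.ALU;ld.MEM) pair
  cy4 -> i6,i7 (mulh.MUL;and.ALU) pair
  cy5 -> i8 (sll.ALU) WAW r7
  cy6 -> i9,i10 (ld.MEM;and.ALU) pair
  cy7 -> i11,i12 (xor.ALU;add.ALU) pair
  cy8 -> i13 (beq.BR) tail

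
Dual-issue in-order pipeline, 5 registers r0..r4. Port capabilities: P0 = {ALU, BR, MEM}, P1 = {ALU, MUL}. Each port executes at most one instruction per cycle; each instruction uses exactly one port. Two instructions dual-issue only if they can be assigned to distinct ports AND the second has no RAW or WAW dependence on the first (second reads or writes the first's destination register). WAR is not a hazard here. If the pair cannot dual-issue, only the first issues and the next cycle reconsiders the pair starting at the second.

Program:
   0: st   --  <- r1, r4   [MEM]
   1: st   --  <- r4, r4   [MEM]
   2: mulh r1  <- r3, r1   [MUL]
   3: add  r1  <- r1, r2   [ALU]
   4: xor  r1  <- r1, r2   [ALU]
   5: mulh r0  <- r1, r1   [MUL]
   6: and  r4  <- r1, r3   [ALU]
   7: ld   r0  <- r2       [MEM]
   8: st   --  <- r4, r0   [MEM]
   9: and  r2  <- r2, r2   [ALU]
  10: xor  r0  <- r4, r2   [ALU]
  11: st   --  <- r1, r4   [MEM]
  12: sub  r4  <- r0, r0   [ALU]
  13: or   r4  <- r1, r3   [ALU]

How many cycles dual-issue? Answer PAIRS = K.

PAIRS = 4

0. st @i0  | no-port MEM/MEM
1. st;mulh @i1,i2  | 2-wide
2. add @i3  | RAW+WAW r1
3. xor @i4  | RAW r1
4. mulh;and @i5,i6  | 2-wide
5. ld @i7  | no-port MEM/MEM
6. st;and @i8,i9  | 2-wide
7. xor;st @i10,i11  | 2-wide
8. sub @i12  | WAW r4
9. or @i13  | tail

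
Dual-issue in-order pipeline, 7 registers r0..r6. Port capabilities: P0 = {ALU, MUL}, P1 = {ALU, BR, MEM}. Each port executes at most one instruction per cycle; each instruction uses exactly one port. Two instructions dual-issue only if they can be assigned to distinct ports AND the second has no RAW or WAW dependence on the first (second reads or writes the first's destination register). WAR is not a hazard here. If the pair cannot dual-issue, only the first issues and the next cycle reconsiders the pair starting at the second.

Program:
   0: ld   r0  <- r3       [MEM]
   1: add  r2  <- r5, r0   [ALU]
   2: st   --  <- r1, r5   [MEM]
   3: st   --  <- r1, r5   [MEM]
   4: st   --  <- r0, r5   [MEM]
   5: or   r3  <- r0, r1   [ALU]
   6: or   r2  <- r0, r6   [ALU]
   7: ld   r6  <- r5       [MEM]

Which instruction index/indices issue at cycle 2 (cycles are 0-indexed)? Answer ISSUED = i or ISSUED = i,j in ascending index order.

  cy0 -> i0 (ld) RAW r0
  cy1 -> i1+i2 (add st) pair
  cy2 -> i3 (st) no-port MEM/MEM
  cy3 -> i4+i5 (st or) pair
  cy4 -> i6+i7 (or ld) pair

ISSUED = 3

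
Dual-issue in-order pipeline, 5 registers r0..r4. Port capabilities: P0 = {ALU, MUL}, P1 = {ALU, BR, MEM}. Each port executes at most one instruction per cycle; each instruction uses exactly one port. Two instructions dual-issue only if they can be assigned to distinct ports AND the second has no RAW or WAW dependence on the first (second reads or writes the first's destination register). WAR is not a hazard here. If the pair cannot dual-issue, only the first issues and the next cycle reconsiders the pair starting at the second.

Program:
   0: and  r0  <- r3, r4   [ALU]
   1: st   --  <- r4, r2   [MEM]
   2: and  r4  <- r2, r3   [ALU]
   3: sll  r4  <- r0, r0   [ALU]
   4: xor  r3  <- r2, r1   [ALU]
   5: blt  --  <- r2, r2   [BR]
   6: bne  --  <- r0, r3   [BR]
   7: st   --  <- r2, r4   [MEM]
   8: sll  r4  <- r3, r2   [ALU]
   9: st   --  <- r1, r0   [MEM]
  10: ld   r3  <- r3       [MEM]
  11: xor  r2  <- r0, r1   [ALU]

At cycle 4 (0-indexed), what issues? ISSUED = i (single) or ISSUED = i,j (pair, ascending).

t=0 i0&i1:and.ALU;st.MEM ; pair
t=1 i2:and.ALU ; WAW r4
t=2 i3&i4:sll.ALU;xor.ALU ; pair
t=3 i5:blt.BR ; no-port BR/BR
t=4 i6:bne.BR ; no-port BR/MEM
t=5 i7&i8:st.MEM;sll.ALU ; pair
t=6 i9:st.MEM ; no-port MEM/MEM
t=7 i10&i11:ld.MEM;xor.ALU ; pair

ISSUED = 6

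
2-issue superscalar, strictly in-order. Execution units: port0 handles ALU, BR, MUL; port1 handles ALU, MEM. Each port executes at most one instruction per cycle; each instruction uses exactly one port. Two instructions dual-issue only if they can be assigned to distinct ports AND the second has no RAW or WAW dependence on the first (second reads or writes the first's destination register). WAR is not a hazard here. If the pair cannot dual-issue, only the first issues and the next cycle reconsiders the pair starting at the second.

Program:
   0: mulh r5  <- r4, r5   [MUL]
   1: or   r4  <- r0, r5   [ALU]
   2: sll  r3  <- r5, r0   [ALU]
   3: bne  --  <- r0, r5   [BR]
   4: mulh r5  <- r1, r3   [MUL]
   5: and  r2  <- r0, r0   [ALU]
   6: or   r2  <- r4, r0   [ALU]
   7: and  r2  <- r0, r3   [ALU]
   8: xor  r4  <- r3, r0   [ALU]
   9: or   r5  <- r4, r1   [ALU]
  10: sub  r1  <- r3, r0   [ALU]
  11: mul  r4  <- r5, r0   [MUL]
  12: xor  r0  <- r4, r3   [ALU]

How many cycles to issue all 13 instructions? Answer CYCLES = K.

CYCLES = 9

  cy0 -> i0 (mulh) RAW r5
  cy1 -> i1+i2 (or+sll) pair
  cy2 -> i3 (bne) no-port BR/MUL
  cy3 -> i4+i5 (mulh+and) pair
  cy4 -> i6 (or) WAW r2
  cy5 -> i7+i8 (and+xor) pair
  cy6 -> i9+i10 (or+sub) pair
  cy7 -> i11 (mul) RAW r4
  cy8 -> i12 (xor) tail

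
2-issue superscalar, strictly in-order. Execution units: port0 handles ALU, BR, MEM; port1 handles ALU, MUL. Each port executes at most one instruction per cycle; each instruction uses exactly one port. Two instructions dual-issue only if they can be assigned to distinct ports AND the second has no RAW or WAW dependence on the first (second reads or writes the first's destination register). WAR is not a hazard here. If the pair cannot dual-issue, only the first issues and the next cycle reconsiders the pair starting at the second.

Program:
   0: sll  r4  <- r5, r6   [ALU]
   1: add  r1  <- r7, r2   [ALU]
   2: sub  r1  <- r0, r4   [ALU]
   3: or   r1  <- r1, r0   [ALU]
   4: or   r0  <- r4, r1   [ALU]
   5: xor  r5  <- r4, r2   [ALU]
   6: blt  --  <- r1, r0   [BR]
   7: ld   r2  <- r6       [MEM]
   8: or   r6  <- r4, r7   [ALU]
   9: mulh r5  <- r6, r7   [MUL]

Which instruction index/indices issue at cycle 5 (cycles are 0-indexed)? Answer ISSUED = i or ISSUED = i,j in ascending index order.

t=0 i0+i1:sll.ALU;add.ALU ; 2-wide
t=1 i2:sub.ALU ; RAW+WAW r1
t=2 i3:or.ALU ; RAW r1
t=3 i4+i5:or.ALU;xor.ALU ; 2-wide
t=4 i6:blt.BR ; no-port BR/MEM
t=5 i7+i8:ld.MEM;or.ALU ; 2-wide
t=6 i9:mulh.MUL ; tail

ISSUED = 7,8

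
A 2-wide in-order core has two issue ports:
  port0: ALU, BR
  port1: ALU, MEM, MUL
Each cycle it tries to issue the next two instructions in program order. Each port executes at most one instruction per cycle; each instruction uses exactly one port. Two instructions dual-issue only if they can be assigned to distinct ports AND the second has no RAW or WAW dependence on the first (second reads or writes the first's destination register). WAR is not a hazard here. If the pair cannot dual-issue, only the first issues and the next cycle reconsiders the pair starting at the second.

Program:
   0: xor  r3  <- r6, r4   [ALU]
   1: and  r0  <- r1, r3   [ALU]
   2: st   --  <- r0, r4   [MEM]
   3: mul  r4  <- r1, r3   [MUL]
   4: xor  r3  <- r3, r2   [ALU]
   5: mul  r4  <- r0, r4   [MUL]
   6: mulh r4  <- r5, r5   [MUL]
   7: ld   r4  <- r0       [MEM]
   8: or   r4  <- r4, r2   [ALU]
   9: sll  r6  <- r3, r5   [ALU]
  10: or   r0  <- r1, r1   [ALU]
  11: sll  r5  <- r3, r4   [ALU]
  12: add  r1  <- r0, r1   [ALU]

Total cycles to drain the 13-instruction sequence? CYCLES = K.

0. xor @i0  | RAW r3
1. and @i1  | RAW r0
2. st @i2  | no-port MEM/MUL
3. mul xor @i3/i4  | 2-wide
4. mul @i5  | no-port MUL/MUL
5. mulh @i6  | no-port MUL/MEM
6. ld @i7  | RAW+WAW r4
7. or sll @i8/i9  | 2-wide
8. or sll @i10/i11  | 2-wide
9. add @i12  | tail

CYCLES = 10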